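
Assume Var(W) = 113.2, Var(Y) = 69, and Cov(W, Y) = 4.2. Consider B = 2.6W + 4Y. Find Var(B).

Var(B) = a²·Var(W) + b²·Var(Y) + 2ab·Cov(W, Y) with a = 2.6, b = 4.
= 2.6²·113.2 + 4²·69 + 2·2.6·4·4.2
= 765.232 + 1104 + 87.36 = 1956.592.

Var(B) = 1956.592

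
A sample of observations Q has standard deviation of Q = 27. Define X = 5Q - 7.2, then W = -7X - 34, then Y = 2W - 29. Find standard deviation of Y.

standard deviation of X = |5|·27 = 135.
standard deviation of W = |-7|·135 = 945.
standard deviation of Y = |2|·945 = 1890.

standard deviation of Y = 1890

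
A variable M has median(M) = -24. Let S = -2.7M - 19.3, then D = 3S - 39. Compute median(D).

median(S) = (-2.7)·(-24) + (-19.3) = 45.5.
median(D) = 3·45.5 + (-39) = 97.5.

median(D) = 97.5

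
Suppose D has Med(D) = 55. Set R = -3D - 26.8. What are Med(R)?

A linear map preserves order up to sign, so Med(R) = a·Med(D) + b = (-3)·55 + (-26.8) = -191.8.

Med(R) = -191.8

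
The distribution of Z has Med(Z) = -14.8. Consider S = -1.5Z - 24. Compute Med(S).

Med(S) = -1.8

A linear map preserves order up to sign, so Med(S) = a·Med(Z) + b = (-1.5)·(-14.8) + (-24) = -1.8.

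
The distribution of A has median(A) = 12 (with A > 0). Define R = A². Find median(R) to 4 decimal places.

A² is monotone on this domain, so median(R) = square(12) = 144.

median(R) = 144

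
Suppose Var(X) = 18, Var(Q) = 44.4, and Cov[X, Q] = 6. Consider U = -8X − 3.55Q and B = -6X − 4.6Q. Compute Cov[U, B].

By bilinearity, Cov[U, B] = ac·Var(X) + bd·Var(Q) + (ad+bc)·Cov[X, Q], with a=-8, b=-3.55, c=-6, d=-4.6.
ac·Var(X) = (-8)·(-6)·18 = 864
bd·Var(Q) = (-3.55)·(-4.6)·44.4 = 725.052
(ad+bc)·Cov[X, Q] = (58.1)·6 = 348.6
Cov[U, B] = 864 + 725.052 + 348.6 = 1937.652.

Cov[U, B] = 1937.652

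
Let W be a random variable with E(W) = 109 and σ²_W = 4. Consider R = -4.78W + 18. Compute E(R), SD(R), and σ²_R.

E(R) = -503.02, SD(R) = 9.56, σ²_R = 91.3936

R = -4.78W + 18 is linear with a = -4.78, b = 18.
E(R) = a·E(W) + b = (-4.78)·109 + 18 = -503.02.
SD(W) = √4 = 2.
SD(R) = |a|·SD(W) = |-4.78|·2 = 9.56.
σ²_R = a²·σ²_W = (-4.78)²·4 = 91.3936 (the additive constant 18 does not affect variance).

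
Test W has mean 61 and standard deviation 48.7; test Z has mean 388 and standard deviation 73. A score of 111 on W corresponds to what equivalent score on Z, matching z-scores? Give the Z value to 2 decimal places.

Z = 462.95

z = (111 − 61)/48.7 ≈ 1.0267.
Z = 388 + z·73 = 388 + (111 − 61)·73/48.7 ≈ 462.95.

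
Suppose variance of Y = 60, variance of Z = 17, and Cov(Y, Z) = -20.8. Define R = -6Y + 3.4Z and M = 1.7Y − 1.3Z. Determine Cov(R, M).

By bilinearity, Cov(R, M) = ac·variance of Y + bd·variance of Z + (ad+bc)·Cov(Y, Z), with a=-6, b=3.4, c=1.7, d=-1.3.
ac·variance of Y = (-6)·1.7·60 = -612
bd·variance of Z = 3.4·(-1.3)·17 = -75.14
(ad+bc)·Cov(Y, Z) = (13.58)·(-20.8) = -282.464
Cov(R, M) = -612 + (-75.14) + (-282.464) = -969.604.

Cov(R, M) = -969.604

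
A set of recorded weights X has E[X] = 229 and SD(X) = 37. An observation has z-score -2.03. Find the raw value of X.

X = 153.89

X = E[X] + z·SD(X) = 229 + (-2.03)·37 = 153.89.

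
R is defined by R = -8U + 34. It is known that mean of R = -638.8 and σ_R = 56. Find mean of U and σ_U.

mean of U = 84.1, σ_U = 7

From R = -8U + 34: mean of R = a·mean of U + b, so mean of U = (mean of R − b)/a = (-638.8 − 34)/(-8) = 84.1.
σ_R = |a|·σ_U, so σ_U = 56/|-8| = 7.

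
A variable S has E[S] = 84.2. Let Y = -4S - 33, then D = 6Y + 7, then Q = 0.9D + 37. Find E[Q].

E[Y] = (-4)·84.2 + (-33) = -369.8.
E[D] = 6·(-369.8) + 7 = -2211.8.
E[Q] = 0.9·(-2211.8) + 37 = -1953.62.

E[Q] = -1953.62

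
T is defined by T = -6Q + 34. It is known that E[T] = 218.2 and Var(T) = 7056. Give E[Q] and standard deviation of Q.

From T = -6Q + 34: E[T] = a·E[Q] + b, so E[Q] = (E[T] − b)/a = (218.2 − 34)/(-6) = -30.7.
standard deviation of T = √7056 = 84.
standard deviation of T = |a|·standard deviation of Q, so standard deviation of Q = 84/|-6| = 14.

E[Q] = -30.7, standard deviation of Q = 14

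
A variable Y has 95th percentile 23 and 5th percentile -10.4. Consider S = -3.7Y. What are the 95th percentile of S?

Since a = -3.7 < 0 the transformation is decreasing, reversing order: the 95th percentile of S corresponds to the 5th percentile of Y.
So P_{95}(S) = a·P_{5}(Y) + b = (-3.7)·(-10.4) = 38.48.

95th percentile of S = 38.48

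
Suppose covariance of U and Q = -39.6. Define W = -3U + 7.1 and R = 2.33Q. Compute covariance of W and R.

covariance of W and R = 276.804

covariance of W and R = a·c·covariance of U and Q = (-3)·2.33·(-39.6) = 276.804. Additive constants drop out.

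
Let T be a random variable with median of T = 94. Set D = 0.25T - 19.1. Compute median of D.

median of D = 4.4

A linear map preserves order up to sign, so median of D = a·median of T + b = 0.25·94 + (-19.1) = 4.4.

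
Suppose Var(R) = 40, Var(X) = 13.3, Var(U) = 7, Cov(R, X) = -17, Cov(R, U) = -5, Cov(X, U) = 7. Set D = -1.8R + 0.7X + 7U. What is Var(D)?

Var(D) = 716.557

Var(D) = a²·Var(R) + b²·Var(X) + c²·Var(U) + 2ab·Cov(R, X) + 2ac·Cov(R, U) + 2bc·Cov(X, U), with a = -1.8, b = 0.7, c = 7.
= 129.6 + 6.517 + 343 + 42.84 + 126 + 68.6
= 716.557.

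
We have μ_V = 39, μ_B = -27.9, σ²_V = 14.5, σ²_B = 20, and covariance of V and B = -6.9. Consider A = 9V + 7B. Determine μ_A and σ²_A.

μ_A = 155.7, σ²_A = 1285.1

μ_A = 9·μ_V + 7·μ_B = 9·39 + 7·(-27.9) = 155.7.
σ²_A = a²·σ²_V + b²·σ²_B + 2ab·covariance of V and B with a = 9, b = 7.
= 9²·14.5 + 7²·20 + 2·9·7·(-6.9)
= 1174.5 + 980 + (-869.4) = 1285.1.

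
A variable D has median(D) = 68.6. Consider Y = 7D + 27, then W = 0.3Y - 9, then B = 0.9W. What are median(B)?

median(B) = 128.844

median(Y) = 7·68.6 + 27 = 507.2.
median(W) = 0.3·507.2 + (-9) = 143.16.
median(B) = 0.9·143.16 = 128.844.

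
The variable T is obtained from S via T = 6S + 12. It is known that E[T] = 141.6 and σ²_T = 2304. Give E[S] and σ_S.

From T = 6S + 12: E[T] = a·E[S] + b, so E[S] = (E[T] − b)/a = (141.6 − 12)/6 = 21.6.
σ_T = √2304 = 48.
σ_T = |a|·σ_S, so σ_S = 48/|6| = 8.

E[S] = 21.6, σ_S = 8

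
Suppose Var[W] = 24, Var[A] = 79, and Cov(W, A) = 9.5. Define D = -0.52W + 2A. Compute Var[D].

Var[D] = a²·Var[W] + b²·Var[A] + 2ab·Cov(W, A) with a = -0.52, b = 2.
= (-0.52)²·24 + 2²·79 + 2·(-0.52)·2·9.5
= 6.4896 + 316 + (-19.76) = 302.7296.

Var[D] = 302.7296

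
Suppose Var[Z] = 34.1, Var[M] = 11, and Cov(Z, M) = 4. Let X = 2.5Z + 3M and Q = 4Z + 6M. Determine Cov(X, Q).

Cov(X, Q) = 647

By bilinearity, Cov(X, Q) = ac·Var[Z] + bd·Var[M] + (ad+bc)·Cov(Z, M), with a=2.5, b=3, c=4, d=6.
ac·Var[Z] = 2.5·4·34.1 = 341
bd·Var[M] = 3·6·11 = 198
(ad+bc)·Cov(Z, M) = (27)·4 = 108
Cov(X, Q) = 341 + 198 + 108 = 647.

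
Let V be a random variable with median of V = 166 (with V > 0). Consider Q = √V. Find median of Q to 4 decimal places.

median of Q = 12.8841

√V is monotone on this domain, so median of Q = √(166) ≈ 12.8841.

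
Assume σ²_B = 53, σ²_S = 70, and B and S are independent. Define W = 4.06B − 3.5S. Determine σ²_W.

σ²_W = 1731.1308

σ²_W = a²·σ²_B + b²·σ²_S + 2ab·Cov[B, S] with a = 4.06, b = -3.5.
Independence gives Cov[B, S] = 0.
= 4.06²·53 + (-3.5)²·70 + 2·4.06·(-3.5)·0
= 873.6308 + 857.5 + 0 = 1731.1308.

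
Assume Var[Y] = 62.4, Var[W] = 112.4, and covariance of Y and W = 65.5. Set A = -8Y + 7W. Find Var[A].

Var[A] = 2165.2

Var[A] = a²·Var[Y] + b²·Var[W] + 2ab·covariance of Y and W with a = -8, b = 7.
= (-8)²·62.4 + 7²·112.4 + 2·(-8)·7·65.5
= 3993.6 + 5507.6 + (-7336) = 2165.2.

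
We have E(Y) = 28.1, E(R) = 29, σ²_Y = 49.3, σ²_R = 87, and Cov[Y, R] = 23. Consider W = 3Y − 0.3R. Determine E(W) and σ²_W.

E(W) = 3·E(Y) + (-0.3)·E(R) = 3·28.1 + (-0.3)·29 = 75.6.
σ²_W = a²·σ²_Y + b²·σ²_R + 2ab·Cov[Y, R] with a = 3, b = -0.3.
= 3²·49.3 + (-0.3)²·87 + 2·3·(-0.3)·23
= 443.7 + 7.83 + (-41.4) = 410.13.

E(W) = 75.6, σ²_W = 410.13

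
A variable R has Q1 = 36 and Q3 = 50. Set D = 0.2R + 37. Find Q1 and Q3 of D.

Q1(D) = 44.2, Q3(D) = 47

a = 0.2 > 0: Q1(D) = a·Q1(R)+b = 44.2, Q3(D) = a·Q3(R)+b = 47.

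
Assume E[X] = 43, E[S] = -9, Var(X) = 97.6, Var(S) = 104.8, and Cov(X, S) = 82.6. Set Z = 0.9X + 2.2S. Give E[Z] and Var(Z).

E[Z] = 0.9·E[X] + 2.2·E[S] = 0.9·43 + 2.2·(-9) = 18.9.
Var(Z) = a²·Var(X) + b²·Var(S) + 2ab·Cov(X, S) with a = 0.9, b = 2.2.
= 0.9²·97.6 + 2.2²·104.8 + 2·0.9·2.2·82.6
= 79.056 + 507.232 + 327.096 = 913.384.

E[Z] = 18.9, Var(Z) = 913.384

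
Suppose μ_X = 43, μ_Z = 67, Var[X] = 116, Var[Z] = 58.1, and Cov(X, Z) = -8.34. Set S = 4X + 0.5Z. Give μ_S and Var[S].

μ_S = 205.5, Var[S] = 1837.165

μ_S = 4·μ_X + 0.5·μ_Z = 4·43 + 0.5·67 = 205.5.
Var[S] = a²·Var[X] + b²·Var[Z] + 2ab·Cov(X, Z) with a = 4, b = 0.5.
= 4²·116 + 0.5²·58.1 + 2·4·0.5·(-8.34)
= 1856 + 14.525 + (-33.36) = 1837.165.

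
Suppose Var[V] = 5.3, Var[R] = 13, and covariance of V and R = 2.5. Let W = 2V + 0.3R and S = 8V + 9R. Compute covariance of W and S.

covariance of W and S = 170.9

By bilinearity, covariance of W and S = ac·Var[V] + bd·Var[R] + (ad+bc)·covariance of V and R, with a=2, b=0.3, c=8, d=9.
ac·Var[V] = 2·8·5.3 = 84.8
bd·Var[R] = 0.3·9·13 = 35.1
(ad+bc)·covariance of V and R = (20.4)·2.5 = 51
covariance of W and S = 84.8 + 35.1 + 51 = 170.9.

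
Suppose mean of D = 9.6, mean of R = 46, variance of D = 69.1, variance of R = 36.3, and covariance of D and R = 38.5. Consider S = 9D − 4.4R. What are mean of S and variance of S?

mean of S = 9·mean of D + (-4.4)·mean of R = 9·9.6 + (-4.4)·46 = -116.
variance of S = a²·variance of D + b²·variance of R + 2ab·covariance of D and R with a = 9, b = -4.4.
= 9²·69.1 + (-4.4)²·36.3 + 2·9·(-4.4)·38.5
= 5597.1 + 702.768 + (-3049.2) = 3250.668.

mean of S = -116, variance of S = 3250.668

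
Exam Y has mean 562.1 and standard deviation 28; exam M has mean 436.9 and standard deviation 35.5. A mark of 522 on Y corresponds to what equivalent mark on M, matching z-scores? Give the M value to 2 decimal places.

M = 386.06

z = (522 − 562.1)/28 ≈ -1.4321.
M = 436.9 + z·35.5 = 436.9 + (522 − 562.1)·35.5/28 ≈ 386.06.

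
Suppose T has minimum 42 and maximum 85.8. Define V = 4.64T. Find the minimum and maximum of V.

a = 4.64 > 0, so min(V) = a·min(T)+b = 4.64·42 = 194.88 and max(V) = 4.64·85.8 = 398.112.

min(V) = 194.88, max(V) = 398.112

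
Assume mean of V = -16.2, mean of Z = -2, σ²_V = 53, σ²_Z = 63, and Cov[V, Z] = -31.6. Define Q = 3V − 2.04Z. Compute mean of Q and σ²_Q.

mean of Q = 3·mean of V + (-2.04)·mean of Z = 3·(-16.2) + (-2.04)·(-2) = -44.52.
σ²_Q = a²·σ²_V + b²·σ²_Z + 2ab·Cov[V, Z] with a = 3, b = -2.04.
= 3²·53 + (-2.04)²·63 + 2·3·(-2.04)·(-31.6)
= 477 + 262.1808 + 386.784 = 1125.9648.

mean of Q = -44.52, σ²_Q = 1125.9648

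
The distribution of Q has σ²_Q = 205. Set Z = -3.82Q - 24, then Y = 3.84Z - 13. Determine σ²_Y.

σ²_Z = (-3.82)²·205 = 2991.442.
σ²_Y = 3.84²·2991.442 = 44110.6071552.

σ²_Y = 44110.6071552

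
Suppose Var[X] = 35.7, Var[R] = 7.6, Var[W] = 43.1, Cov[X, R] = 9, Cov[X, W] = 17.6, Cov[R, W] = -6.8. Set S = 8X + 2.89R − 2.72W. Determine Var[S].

Var[S] = a²·Var[X] + b²·Var[R] + c²·Var[W] + 2ab·Cov[X, R] + 2ac·Cov[X, W] + 2bc·Cov[R, W], with a = 8, b = 2.89, c = -2.72.
= 2284.8 + 63.47596 + 318.87104 + 416.16 + (-765.952) + 106.90688
= 2424.26188.

Var[S] = 2424.26188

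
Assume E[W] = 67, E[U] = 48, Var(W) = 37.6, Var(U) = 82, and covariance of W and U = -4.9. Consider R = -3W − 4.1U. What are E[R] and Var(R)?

E[R] = -397.8, Var(R) = 1596.28

E[R] = (-3)·E[W] + (-4.1)·E[U] = (-3)·67 + (-4.1)·48 = -397.8.
Var(R) = a²·Var(W) + b²·Var(U) + 2ab·covariance of W and U with a = -3, b = -4.1.
= (-3)²·37.6 + (-4.1)²·82 + 2·(-3)·(-4.1)·(-4.9)
= 338.4 + 1378.42 + (-120.54) = 1596.28.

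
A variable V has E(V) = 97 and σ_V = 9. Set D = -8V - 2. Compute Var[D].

Var[D] = 5184

D = -8V - 2 is linear with a = -8, b = -2.
Var[V] = 9² = 81.
Var[D] = a²·Var[V] = (-8)²·81 = 5184 (the additive constant -2 does not affect variance).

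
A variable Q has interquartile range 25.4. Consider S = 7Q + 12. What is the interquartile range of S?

Under S = aQ + b, IQR(S) = |a|·IQR(Q) = |7|·25.4 = 177.8 (shifts cancel; spread scales by |a|).

IQR(S) = 177.8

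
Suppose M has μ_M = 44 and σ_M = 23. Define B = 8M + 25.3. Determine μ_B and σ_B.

μ_B = 377.3, σ_B = 184

B = 8M + 25.3 is linear with a = 8, b = 25.3.
μ_B = a·μ_M + b = 8·44 + 25.3 = 377.3.
σ_B = |a|·σ_M = |8|·23 = 184.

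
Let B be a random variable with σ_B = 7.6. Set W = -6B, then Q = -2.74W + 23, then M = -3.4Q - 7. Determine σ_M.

σ_M = 424.8096

σ_W = |-6|·7.6 = 45.6.
σ_Q = |-2.74|·45.6 = 124.944.
σ_M = |-3.4|·124.944 = 424.8096.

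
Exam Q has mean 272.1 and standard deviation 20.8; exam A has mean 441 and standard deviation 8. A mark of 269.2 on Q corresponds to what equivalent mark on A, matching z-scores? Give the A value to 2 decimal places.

A = 439.88

z = (269.2 − 272.1)/20.8 ≈ -0.1394.
A = 441 + z·8 = 441 + (269.2 − 272.1)·8/20.8 ≈ 439.88.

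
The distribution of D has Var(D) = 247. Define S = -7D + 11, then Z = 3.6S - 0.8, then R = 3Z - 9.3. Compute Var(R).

Var(R) = 1411693.92

Var(S) = (-7)²·247 = 12103.
Var(Z) = 3.6²·12103 = 156854.88.
Var(R) = 3²·156854.88 = 1411693.92.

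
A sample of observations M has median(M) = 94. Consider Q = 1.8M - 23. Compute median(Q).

median(Q) = 146.2

A linear map preserves order up to sign, so median(Q) = a·median(M) + b = 1.8·94 + (-23) = 146.2.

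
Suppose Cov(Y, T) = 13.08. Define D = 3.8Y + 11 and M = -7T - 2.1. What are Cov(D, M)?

Cov(D, M) = -347.928

Cov(D, M) = a·c·Cov(Y, T) = 3.8·(-7)·13.08 = -347.928. Additive constants drop out.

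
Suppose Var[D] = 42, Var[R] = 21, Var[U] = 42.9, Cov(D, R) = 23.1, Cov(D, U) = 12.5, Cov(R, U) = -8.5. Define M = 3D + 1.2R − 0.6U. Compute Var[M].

Var[M] = 557.244

Var[M] = a²·Var[D] + b²·Var[R] + c²·Var[U] + 2ab·Cov(D, R) + 2ac·Cov(D, U) + 2bc·Cov(R, U), with a = 3, b = 1.2, c = -0.6.
= 378 + 30.24 + 15.444 + 166.32 + (-45) + 12.24
= 557.244.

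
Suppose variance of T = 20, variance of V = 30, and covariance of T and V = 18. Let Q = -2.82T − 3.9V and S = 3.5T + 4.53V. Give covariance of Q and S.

covariance of Q and S = -1203.0528

By bilinearity, covariance of Q and S = ac·variance of T + bd·variance of V + (ad+bc)·covariance of T and V, with a=-2.82, b=-3.9, c=3.5, d=4.53.
ac·variance of T = (-2.82)·3.5·20 = -197.4
bd·variance of V = (-3.9)·4.53·30 = -530.01
(ad+bc)·covariance of T and V = (-26.4246)·18 = -475.6428
covariance of Q and S = -197.4 + (-530.01) + (-475.6428) = -1203.0528.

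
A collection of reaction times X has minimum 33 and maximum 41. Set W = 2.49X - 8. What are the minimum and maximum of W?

a = 2.49 > 0, so min(W) = a·min(X)+b = 2.49·33 + (-8) = 74.17 and max(W) = 2.49·41 + (-8) = 94.09.

min(W) = 74.17, max(W) = 94.09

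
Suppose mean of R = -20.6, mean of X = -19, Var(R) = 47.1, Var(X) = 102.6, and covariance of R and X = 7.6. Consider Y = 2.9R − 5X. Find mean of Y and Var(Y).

mean of Y = 35.26, Var(Y) = 2740.711

mean of Y = 2.9·mean of R + (-5)·mean of X = 2.9·(-20.6) + (-5)·(-19) = 35.26.
Var(Y) = a²·Var(R) + b²·Var(X) + 2ab·covariance of R and X with a = 2.9, b = -5.
= 2.9²·47.1 + (-5)²·102.6 + 2·2.9·(-5)·7.6
= 396.111 + 2565 + (-220.4) = 2740.711.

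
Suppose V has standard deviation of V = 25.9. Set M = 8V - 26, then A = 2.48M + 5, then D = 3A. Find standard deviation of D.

standard deviation of D = 1541.568

standard deviation of M = |8|·25.9 = 207.2.
standard deviation of A = |2.48|·207.2 = 513.856.
standard deviation of D = |3|·513.856 = 1541.568.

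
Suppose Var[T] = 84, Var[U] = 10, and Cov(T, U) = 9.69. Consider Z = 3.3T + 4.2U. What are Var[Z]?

Var[Z] = 1359.7668

Var[Z] = a²·Var[T] + b²·Var[U] + 2ab·Cov(T, U) with a = 3.3, b = 4.2.
= 3.3²·84 + 4.2²·10 + 2·3.3·4.2·9.69
= 914.76 + 176.4 + 268.6068 = 1359.7668.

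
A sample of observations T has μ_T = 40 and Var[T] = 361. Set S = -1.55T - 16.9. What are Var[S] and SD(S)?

S = -1.55T - 16.9 is linear with a = -1.55, b = -16.9.
Var[S] = a²·Var[T] = (-1.55)²·361 = 867.3025 (the additive constant -16.9 does not affect variance).
SD(T) = √361 = 19.
SD(S) = |a|·SD(T) = |-1.55|·19 = 29.45.

Var[S] = 867.3025, SD(S) = 29.45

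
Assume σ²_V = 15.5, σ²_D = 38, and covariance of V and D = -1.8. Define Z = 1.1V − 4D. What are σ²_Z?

σ²_Z = 642.595

σ²_Z = a²·σ²_V + b²·σ²_D + 2ab·covariance of V and D with a = 1.1, b = -4.
= 1.1²·15.5 + (-4)²·38 + 2·1.1·(-4)·(-1.8)
= 18.755 + 608 + 15.84 = 642.595.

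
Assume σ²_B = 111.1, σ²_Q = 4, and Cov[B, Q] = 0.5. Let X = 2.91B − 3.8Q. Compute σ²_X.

σ²_X = 987.50791

σ²_X = a²·σ²_B + b²·σ²_Q + 2ab·Cov[B, Q] with a = 2.91, b = -3.8.
= 2.91²·111.1 + (-3.8)²·4 + 2·2.91·(-3.8)·0.5
= 940.80591 + 57.76 + (-11.058) = 987.50791.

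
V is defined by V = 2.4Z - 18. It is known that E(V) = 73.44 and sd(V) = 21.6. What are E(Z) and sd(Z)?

From V = 2.4Z - 18: E(V) = a·E(Z) + b, so E(Z) = (E(V) − b)/a = (73.44 − (-18))/2.4 = 38.1.
sd(V) = |a|·sd(Z), so sd(Z) = 21.6/|2.4| = 9.

E(Z) = 38.1, sd(Z) = 9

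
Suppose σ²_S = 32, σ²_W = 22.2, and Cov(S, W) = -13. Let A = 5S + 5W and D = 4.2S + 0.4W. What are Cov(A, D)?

Cov(A, D) = 417.4

By bilinearity, Cov(A, D) = ac·σ²_S + bd·σ²_W + (ad+bc)·Cov(S, W), with a=5, b=5, c=4.2, d=0.4.
ac·σ²_S = 5·4.2·32 = 672
bd·σ²_W = 5·0.4·22.2 = 44.4
(ad+bc)·Cov(S, W) = (23)·(-13) = -299
Cov(A, D) = 672 + 44.4 + (-299) = 417.4.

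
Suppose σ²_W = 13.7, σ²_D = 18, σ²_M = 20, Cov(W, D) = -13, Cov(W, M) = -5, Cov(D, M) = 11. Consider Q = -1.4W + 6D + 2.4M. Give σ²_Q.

σ²_Q = 1358.852

σ²_Q = a²·σ²_W + b²·σ²_D + c²·σ²_M + 2ab·Cov(W, D) + 2ac·Cov(W, M) + 2bc·Cov(D, M), with a = -1.4, b = 6, c = 2.4.
= 26.852 + 648 + 115.2 + 218.4 + 33.6 + 316.8
= 1358.852.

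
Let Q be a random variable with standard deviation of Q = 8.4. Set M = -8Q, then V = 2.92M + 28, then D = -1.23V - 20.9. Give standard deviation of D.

standard deviation of D = 241.35552

standard deviation of M = |-8|·8.4 = 67.2.
standard deviation of V = |2.92|·67.2 = 196.224.
standard deviation of D = |-1.23|·196.224 = 241.35552.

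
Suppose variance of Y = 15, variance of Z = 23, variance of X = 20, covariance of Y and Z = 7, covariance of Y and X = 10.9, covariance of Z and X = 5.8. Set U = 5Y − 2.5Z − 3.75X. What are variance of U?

variance of U = a²·variance of Y + b²·variance of Z + c²·variance of X + 2ab·covariance of Y and Z + 2ac·covariance of Y and X + 2bc·covariance of Z and X, with a = 5, b = -2.5, c = -3.75.
= 375 + 143.75 + 281.25 + (-175) + (-408.75) + 108.75
= 325.

variance of U = 325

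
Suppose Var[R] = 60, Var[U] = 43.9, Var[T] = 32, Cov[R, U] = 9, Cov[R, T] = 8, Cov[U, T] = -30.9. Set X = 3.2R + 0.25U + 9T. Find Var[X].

Var[X] = a²·Var[R] + b²·Var[U] + c²·Var[T] + 2ab·Cov[R, U] + 2ac·Cov[R, T] + 2bc·Cov[U, T], with a = 3.2, b = 0.25, c = 9.
= 614.4 + 2.74375 + 2592 + 14.4 + 460.8 + (-139.05)
= 3545.29375.

Var[X] = 3545.29375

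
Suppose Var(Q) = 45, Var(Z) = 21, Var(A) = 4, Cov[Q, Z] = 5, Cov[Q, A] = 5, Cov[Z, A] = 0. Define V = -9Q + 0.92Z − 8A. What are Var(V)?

Var(V) = 4555.9744

Var(V) = a²·Var(Q) + b²·Var(Z) + c²·Var(A) + 2ab·Cov[Q, Z] + 2ac·Cov[Q, A] + 2bc·Cov[Z, A], with a = -9, b = 0.92, c = -8.
= 3645 + 17.7744 + 256 + (-82.8) + 720 + 0
= 4555.9744.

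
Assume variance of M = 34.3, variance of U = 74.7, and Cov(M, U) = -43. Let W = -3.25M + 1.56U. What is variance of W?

variance of W = a²·variance of M + b²·variance of U + 2ab·Cov(M, U) with a = -3.25, b = 1.56.
= (-3.25)²·34.3 + 1.56²·74.7 + 2·(-3.25)·1.56·(-43)
= 362.29375 + 181.78992 + 436.02 = 980.10367.

variance of W = 980.10367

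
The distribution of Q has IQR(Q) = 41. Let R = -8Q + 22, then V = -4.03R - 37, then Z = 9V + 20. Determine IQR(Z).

IQR(R) = |-8|·41 = 328.
IQR(V) = |-4.03|·328 = 1321.84.
IQR(Z) = |9|·1321.84 = 11896.56.

IQR(Z) = 11896.56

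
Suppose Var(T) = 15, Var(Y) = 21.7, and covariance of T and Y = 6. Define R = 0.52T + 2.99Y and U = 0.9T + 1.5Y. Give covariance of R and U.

covariance of R and U = 125.1705

By bilinearity, covariance of R and U = ac·Var(T) + bd·Var(Y) + (ad+bc)·covariance of T and Y, with a=0.52, b=2.99, c=0.9, d=1.5.
ac·Var(T) = 0.52·0.9·15 = 7.02
bd·Var(Y) = 2.99·1.5·21.7 = 97.3245
(ad+bc)·covariance of T and Y = (3.471)·6 = 20.826
covariance of R and U = 7.02 + 97.3245 + 20.826 = 125.1705.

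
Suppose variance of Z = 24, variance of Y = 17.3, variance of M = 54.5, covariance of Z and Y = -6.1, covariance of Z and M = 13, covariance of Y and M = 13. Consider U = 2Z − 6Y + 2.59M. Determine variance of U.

variance of U = 961.43145

variance of U = a²·variance of Z + b²·variance of Y + c²·variance of M + 2ab·covariance of Z and Y + 2ac·covariance of Z and M + 2bc·covariance of Y and M, with a = 2, b = -6, c = 2.59.
= 96 + 622.8 + 365.59145 + 146.4 + 134.68 + (-404.04)
= 961.43145.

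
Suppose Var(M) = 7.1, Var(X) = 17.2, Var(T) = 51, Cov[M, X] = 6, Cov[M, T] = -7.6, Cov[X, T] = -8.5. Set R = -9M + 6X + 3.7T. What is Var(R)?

Var(R) = a²·Var(M) + b²·Var(X) + c²·Var(T) + 2ab·Cov[M, X] + 2ac·Cov[M, T] + 2bc·Cov[X, T], with a = -9, b = 6, c = 3.7.
= 575.1 + 619.2 + 698.19 + (-648) + 506.16 + (-377.4)
= 1373.25.

Var(R) = 1373.25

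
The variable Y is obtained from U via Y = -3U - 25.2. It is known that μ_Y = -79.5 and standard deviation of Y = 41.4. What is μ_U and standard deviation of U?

μ_U = 18.1, standard deviation of U = 13.8

From Y = -3U - 25.2: μ_Y = a·μ_U + b, so μ_U = (μ_Y − b)/a = (-79.5 − (-25.2))/(-3) = 18.1.
standard deviation of Y = |a|·standard deviation of U, so standard deviation of U = 41.4/|-3| = 13.8.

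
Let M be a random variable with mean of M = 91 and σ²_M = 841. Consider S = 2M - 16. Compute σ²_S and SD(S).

S = 2M - 16 is linear with a = 2, b = -16.
σ²_S = a²·σ²_M = 2²·841 = 3364 (the additive constant -16 does not affect variance).
SD(M) = √841 = 29.
SD(S) = |a|·SD(M) = |2|·29 = 58.

σ²_S = 3364, SD(S) = 58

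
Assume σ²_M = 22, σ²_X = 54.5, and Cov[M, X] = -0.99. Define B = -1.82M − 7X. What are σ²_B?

σ²_B = 2718.1476

σ²_B = a²·σ²_M + b²·σ²_X + 2ab·Cov[M, X] with a = -1.82, b = -7.
= (-1.82)²·22 + (-7)²·54.5 + 2·(-1.82)·(-7)·(-0.99)
= 72.8728 + 2670.5 + (-25.2252) = 2718.1476.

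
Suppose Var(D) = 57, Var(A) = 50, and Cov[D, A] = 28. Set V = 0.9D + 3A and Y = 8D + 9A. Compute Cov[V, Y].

Cov[V, Y] = 2659.2

By bilinearity, Cov[V, Y] = ac·Var(D) + bd·Var(A) + (ad+bc)·Cov[D, A], with a=0.9, b=3, c=8, d=9.
ac·Var(D) = 0.9·8·57 = 410.4
bd·Var(A) = 3·9·50 = 1350
(ad+bc)·Cov[D, A] = (32.1)·28 = 898.8
Cov[V, Y] = 410.4 + 1350 + 898.8 = 2659.2.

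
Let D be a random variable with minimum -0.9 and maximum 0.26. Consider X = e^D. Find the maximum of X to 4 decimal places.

max(X) = 1.2969

e^D is increasing on this domain, so max(X) comes from max(D) = 0.26: max(X) = exp(0.26) ≈ 1.2969.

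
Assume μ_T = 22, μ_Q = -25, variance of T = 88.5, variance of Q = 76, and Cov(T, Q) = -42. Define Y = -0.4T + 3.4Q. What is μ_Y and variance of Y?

μ_Y = -93.8, variance of Y = 1006.96

μ_Y = (-0.4)·μ_T + 3.4·μ_Q = (-0.4)·22 + 3.4·(-25) = -93.8.
variance of Y = a²·variance of T + b²·variance of Q + 2ab·Cov(T, Q) with a = -0.4, b = 3.4.
= (-0.4)²·88.5 + 3.4²·76 + 2·(-0.4)·3.4·(-42)
= 14.16 + 878.56 + 114.24 = 1006.96.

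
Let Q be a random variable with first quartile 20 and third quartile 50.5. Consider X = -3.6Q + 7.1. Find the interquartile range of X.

IQR of Q = Q3 − Q1 = 50.5 − 20 = 30.5.
Under X = aQ + b, IQR(X) = |a|·IQR(Q) = |-3.6|·30.5 = 109.8 (shifts cancel; spread scales by |a|).

IQR(X) = 109.8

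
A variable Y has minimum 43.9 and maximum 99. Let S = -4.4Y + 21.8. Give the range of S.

Range(S) = 242.44

Range of Y = 99 − 43.9 = 55.1.
Range(S) = |a|·Range(Y) = |-4.4|·55.1 = 242.44.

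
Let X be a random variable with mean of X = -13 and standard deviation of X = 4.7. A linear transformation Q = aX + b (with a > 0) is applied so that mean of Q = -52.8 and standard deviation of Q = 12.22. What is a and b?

standard deviation of Q = a·standard deviation of X (a > 0), so a = 12.22/4.7 = 2.6.
mean of Q = a·mean of X + b, so b = -52.8 − 2.6·(-13) = -19.

a = 2.6, b = -19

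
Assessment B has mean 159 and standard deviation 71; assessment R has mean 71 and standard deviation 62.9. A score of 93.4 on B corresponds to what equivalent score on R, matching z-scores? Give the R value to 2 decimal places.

R = 12.88

z = (93.4 − 159)/71 ≈ -0.9239.
R = 71 + z·62.9 = 71 + (93.4 − 159)·62.9/71 ≈ 12.88.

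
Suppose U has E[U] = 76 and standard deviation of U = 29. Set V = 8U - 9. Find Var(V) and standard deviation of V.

Var(V) = 53824, standard deviation of V = 232

V = 8U - 9 is linear with a = 8, b = -9.
Var(U) = 29² = 841.
Var(V) = a²·Var(U) = 8²·841 = 53824 (the additive constant -9 does not affect variance).
standard deviation of V = |a|·standard deviation of U = |8|·29 = 232.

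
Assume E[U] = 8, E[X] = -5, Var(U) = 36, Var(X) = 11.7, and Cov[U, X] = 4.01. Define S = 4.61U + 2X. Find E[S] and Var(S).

E[S] = 4.61·E[U] + 2·E[X] = 4.61·8 + 2·(-5) = 26.88.
Var(S) = a²·Var(U) + b²·Var(X) + 2ab·Cov[U, X] with a = 4.61, b = 2.
= 4.61²·36 + 2²·11.7 + 2·4.61·2·4.01
= 765.0756 + 46.8 + 73.9444 = 885.82.

E[S] = 26.88, Var(S) = 885.82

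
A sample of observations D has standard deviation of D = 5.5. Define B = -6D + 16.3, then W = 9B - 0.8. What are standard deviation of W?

standard deviation of B = |-6|·5.5 = 33.
standard deviation of W = |9|·33 = 297.

standard deviation of W = 297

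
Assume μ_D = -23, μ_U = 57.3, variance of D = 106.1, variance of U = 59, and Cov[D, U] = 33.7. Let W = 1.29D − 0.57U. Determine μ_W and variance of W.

μ_W = 1.29·μ_D + (-0.57)·μ_U = 1.29·(-23) + (-0.57)·57.3 = -62.331.
variance of W = a²·variance of D + b²·variance of U + 2ab·Cov[D, U] with a = 1.29, b = -0.57.
= 1.29²·106.1 + (-0.57)²·59 + 2·1.29·(-0.57)·33.7
= 176.56101 + 19.1691 + (-49.55922) = 146.17089.

μ_W = -62.331, variance of W = 146.17089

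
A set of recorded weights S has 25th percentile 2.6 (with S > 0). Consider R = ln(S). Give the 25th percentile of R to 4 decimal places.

25th percentile of R = 0.9555

ln(S) is increasing, so P_{25}(R) = g(P_{25}(S)) ≈ 0.9555.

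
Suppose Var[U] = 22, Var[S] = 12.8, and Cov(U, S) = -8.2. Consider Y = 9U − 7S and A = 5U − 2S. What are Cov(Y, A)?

By bilinearity, Cov(Y, A) = ac·Var[U] + bd·Var[S] + (ad+bc)·Cov(U, S), with a=9, b=-7, c=5, d=-2.
ac·Var[U] = 9·5·22 = 990
bd·Var[S] = (-7)·(-2)·12.8 = 179.2
(ad+bc)·Cov(U, S) = (-53)·(-8.2) = 434.6
Cov(Y, A) = 990 + 179.2 + 434.6 = 1603.8.

Cov(Y, A) = 1603.8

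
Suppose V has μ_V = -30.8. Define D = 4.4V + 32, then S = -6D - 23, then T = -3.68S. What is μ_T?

μ_T = -2201.0816

μ_D = 4.4·(-30.8) + 32 = -103.52.
μ_S = (-6)·(-103.52) + (-23) = 598.12.
μ_T = (-3.68)·598.12 = -2201.0816.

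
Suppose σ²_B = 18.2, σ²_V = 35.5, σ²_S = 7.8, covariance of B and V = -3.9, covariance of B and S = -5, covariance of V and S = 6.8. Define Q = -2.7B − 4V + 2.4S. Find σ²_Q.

σ²_Q = a²·σ²_B + b²·σ²_V + c²·σ²_S + 2ab·covariance of B and V + 2ac·covariance of B and S + 2bc·covariance of V and S, with a = -2.7, b = -4, c = 2.4.
= 132.678 + 568 + 44.928 + (-84.24) + 64.8 + (-130.56)
= 595.606.

σ²_Q = 595.606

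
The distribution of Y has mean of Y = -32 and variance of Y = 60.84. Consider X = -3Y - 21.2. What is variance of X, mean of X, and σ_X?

variance of X = 547.56, mean of X = 74.8, σ_X = 23.4

X = -3Y - 21.2 is linear with a = -3, b = -21.2.
variance of X = a²·variance of Y = (-3)²·60.84 = 547.56 (the additive constant -21.2 does not affect variance).
mean of X = a·mean of Y + b = (-3)·(-32) + (-21.2) = 74.8.
σ_Y = √60.84 = 7.8.
σ_X = |a|·σ_Y = |-3|·7.8 = 23.4.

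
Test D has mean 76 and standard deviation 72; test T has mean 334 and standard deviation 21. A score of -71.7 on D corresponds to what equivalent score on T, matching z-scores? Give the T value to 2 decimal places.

T = 290.92

z = (-71.7 − 76)/72 ≈ -2.0514.
T = 334 + z·21 = 334 + (-71.7 − 76)·21/72 ≈ 290.92.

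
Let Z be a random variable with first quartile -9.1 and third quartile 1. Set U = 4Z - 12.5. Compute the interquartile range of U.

IQR of Z = Q3 − Q1 = 1 − (-9.1) = 10.1.
Under U = aZ + b, IQR(U) = |a|·IQR(Z) = |4|·10.1 = 40.4 (shifts cancel; spread scales by |a|).

IQR(U) = 40.4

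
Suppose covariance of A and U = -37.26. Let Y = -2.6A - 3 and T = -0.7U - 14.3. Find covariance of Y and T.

covariance of Y and T = a·c·covariance of A and U = (-2.6)·(-0.7)·(-37.26) = -67.8132. Additive constants drop out.

covariance of Y and T = -67.8132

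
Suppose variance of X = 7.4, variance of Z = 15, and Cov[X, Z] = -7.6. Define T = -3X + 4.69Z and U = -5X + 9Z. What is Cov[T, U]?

By bilinearity, Cov[T, U] = ac·variance of X + bd·variance of Z + (ad+bc)·Cov[X, Z], with a=-3, b=4.69, c=-5, d=9.
ac·variance of X = (-3)·(-5)·7.4 = 111
bd·variance of Z = 4.69·9·15 = 633.15
(ad+bc)·Cov[X, Z] = (-50.45)·(-7.6) = 383.42
Cov[T, U] = 111 + 633.15 + 383.42 = 1127.57.

Cov[T, U] = 1127.57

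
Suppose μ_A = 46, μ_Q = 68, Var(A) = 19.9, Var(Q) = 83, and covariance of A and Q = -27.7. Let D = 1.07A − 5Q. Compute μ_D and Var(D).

μ_D = 1.07·μ_A + (-5)·μ_Q = 1.07·46 + (-5)·68 = -290.78.
Var(D) = a²·Var(A) + b²·Var(Q) + 2ab·covariance of A and Q with a = 1.07, b = -5.
= 1.07²·19.9 + (-5)²·83 + 2·1.07·(-5)·(-27.7)
= 22.78351 + 2075 + 296.39 = 2394.17351.

μ_D = -290.78, Var(D) = 2394.17351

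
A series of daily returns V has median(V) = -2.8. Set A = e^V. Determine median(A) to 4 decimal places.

median(A) = 0.0608

e^V is monotone on this domain, so median(A) = exp(-2.8) ≈ 0.0608.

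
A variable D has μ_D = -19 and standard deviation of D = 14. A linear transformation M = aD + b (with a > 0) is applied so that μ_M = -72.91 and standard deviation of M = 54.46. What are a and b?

a = 3.89, b = 1

standard deviation of M = a·standard deviation of D (a > 0), so a = 54.46/14 = 3.89.
μ_M = a·μ_D + b, so b = -72.91 − 3.89·(-19) = 1.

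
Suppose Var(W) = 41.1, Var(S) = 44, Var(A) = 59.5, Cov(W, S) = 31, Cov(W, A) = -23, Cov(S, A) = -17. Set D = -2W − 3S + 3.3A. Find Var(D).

Var(D) = a²·Var(W) + b²·Var(S) + c²·Var(A) + 2ab·Cov(W, S) + 2ac·Cov(W, A) + 2bc·Cov(S, A), with a = -2, b = -3, c = 3.3.
= 164.4 + 396 + 647.955 + 372 + 303.6 + 336.6
= 2220.555.

Var(D) = 2220.555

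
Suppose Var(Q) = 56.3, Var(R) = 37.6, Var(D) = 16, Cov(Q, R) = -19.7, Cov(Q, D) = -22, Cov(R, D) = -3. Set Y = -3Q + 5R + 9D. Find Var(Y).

Var(Y) = a²·Var(Q) + b²·Var(R) + c²·Var(D) + 2ab·Cov(Q, R) + 2ac·Cov(Q, D) + 2bc·Cov(R, D), with a = -3, b = 5, c = 9.
= 506.7 + 940 + 1296 + 591 + 1188 + (-270)
= 4251.7.

Var(Y) = 4251.7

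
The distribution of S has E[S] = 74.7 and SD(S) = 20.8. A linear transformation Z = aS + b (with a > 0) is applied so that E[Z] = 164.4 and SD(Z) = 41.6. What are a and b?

SD(Z) = a·SD(S) (a > 0), so a = 41.6/20.8 = 2.
E[Z] = a·E[S] + b, so b = 164.4 − 2·74.7 = 15.

a = 2, b = 15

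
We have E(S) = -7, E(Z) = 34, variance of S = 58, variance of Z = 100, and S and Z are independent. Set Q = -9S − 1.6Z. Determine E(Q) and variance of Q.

E(Q) = (-9)·E(S) + (-1.6)·E(Z) = (-9)·(-7) + (-1.6)·34 = 8.6.
variance of Q = a²·variance of S + b²·variance of Z + 2ab·Cov(S, Z) with a = -9, b = -1.6.
Independence gives Cov(S, Z) = 0.
= (-9)²·58 + (-1.6)²·100 + 2·(-9)·(-1.6)·0
= 4698 + 256 + 0 = 4954.

E(Q) = 8.6, variance of Q = 4954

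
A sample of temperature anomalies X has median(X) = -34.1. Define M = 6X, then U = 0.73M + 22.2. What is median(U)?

median(M) = 6·(-34.1) = -204.6.
median(U) = 0.73·(-204.6) + 22.2 = -127.158.

median(U) = -127.158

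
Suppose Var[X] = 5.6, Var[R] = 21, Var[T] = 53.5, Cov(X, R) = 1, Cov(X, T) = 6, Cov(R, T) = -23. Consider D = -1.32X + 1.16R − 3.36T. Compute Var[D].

Var[D] = a²·Var[X] + b²·Var[R] + c²·Var[T] + 2ab·Cov(X, R) + 2ac·Cov(X, T) + 2bc·Cov(R, T), with a = -1.32, b = 1.16, c = -3.36.
= 9.75744 + 28.2576 + 603.9936 + (-3.0624) + 53.2224 + 179.2896
= 871.45824.

Var[D] = 871.45824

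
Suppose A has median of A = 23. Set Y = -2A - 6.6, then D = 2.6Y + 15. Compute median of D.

median of Y = (-2)·23 + (-6.6) = -52.6.
median of D = 2.6·(-52.6) + 15 = -121.76.

median of D = -121.76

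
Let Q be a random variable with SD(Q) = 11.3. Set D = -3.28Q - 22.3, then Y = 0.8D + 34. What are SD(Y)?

SD(Y) = 29.6512

SD(D) = |-3.28|·11.3 = 37.064.
SD(Y) = |0.8|·37.064 = 29.6512.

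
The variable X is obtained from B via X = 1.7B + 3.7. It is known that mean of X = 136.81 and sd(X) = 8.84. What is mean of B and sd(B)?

From X = 1.7B + 3.7: mean of X = a·mean of B + b, so mean of B = (mean of X − b)/a = (136.81 − 3.7)/1.7 = 78.3.
sd(X) = |a|·sd(B), so sd(B) = 8.84/|1.7| = 5.2.

mean of B = 78.3, sd(B) = 5.2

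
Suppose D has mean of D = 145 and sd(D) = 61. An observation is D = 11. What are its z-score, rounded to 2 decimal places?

z = -2.20

z = (D − mean of D) / sd(D) = (11 − 145) / 61 ≈ -2.20.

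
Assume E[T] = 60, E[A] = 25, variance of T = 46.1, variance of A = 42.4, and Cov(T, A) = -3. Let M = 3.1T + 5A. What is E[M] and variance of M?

E[M] = 311, variance of M = 1410.021

E[M] = 3.1·E[T] + 5·E[A] = 3.1·60 + 5·25 = 311.
variance of M = a²·variance of T + b²·variance of A + 2ab·Cov(T, A) with a = 3.1, b = 5.
= 3.1²·46.1 + 5²·42.4 + 2·3.1·5·(-3)
= 443.021 + 1060 + (-93) = 1410.021.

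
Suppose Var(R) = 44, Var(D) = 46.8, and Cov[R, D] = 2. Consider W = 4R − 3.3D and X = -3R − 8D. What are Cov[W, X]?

By bilinearity, Cov[W, X] = ac·Var(R) + bd·Var(D) + (ad+bc)·Cov[R, D], with a=4, b=-3.3, c=-3, d=-8.
ac·Var(R) = 4·(-3)·44 = -528
bd·Var(D) = (-3.3)·(-8)·46.8 = 1235.52
(ad+bc)·Cov[R, D] = (-22.1)·2 = -44.2
Cov[W, X] = -528 + 1235.52 + (-44.2) = 663.32.

Cov[W, X] = 663.32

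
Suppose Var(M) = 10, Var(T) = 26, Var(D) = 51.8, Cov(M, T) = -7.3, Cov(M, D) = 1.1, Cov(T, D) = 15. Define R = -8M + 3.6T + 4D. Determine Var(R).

Var(R) = 2587.84

Var(R) = a²·Var(M) + b²·Var(T) + c²·Var(D) + 2ab·Cov(M, T) + 2ac·Cov(M, D) + 2bc·Cov(T, D), with a = -8, b = 3.6, c = 4.
= 640 + 336.96 + 828.8 + 420.48 + (-70.4) + 432
= 2587.84.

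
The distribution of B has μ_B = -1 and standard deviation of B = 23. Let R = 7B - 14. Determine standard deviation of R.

standard deviation of R = 161

R = 7B - 14 is linear with a = 7, b = -14.
standard deviation of R = |a|·standard deviation of B = |7|·23 = 161.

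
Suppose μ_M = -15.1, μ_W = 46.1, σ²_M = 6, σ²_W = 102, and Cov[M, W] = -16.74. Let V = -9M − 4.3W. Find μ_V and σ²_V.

μ_V = (-9)·μ_M + (-4.3)·μ_W = (-9)·(-15.1) + (-4.3)·46.1 = -62.33.
σ²_V = a²·σ²_M + b²·σ²_W + 2ab·Cov[M, W] with a = -9, b = -4.3.
= (-9)²·6 + (-4.3)²·102 + 2·(-9)·(-4.3)·(-16.74)
= 486 + 1885.98 + (-1295.676) = 1076.304.

μ_V = -62.33, σ²_V = 1076.304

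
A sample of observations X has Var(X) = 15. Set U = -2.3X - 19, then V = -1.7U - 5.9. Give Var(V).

Var(U) = (-2.3)²·15 = 79.35.
Var(V) = (-1.7)²·79.35 = 229.3215.

Var(V) = 229.3215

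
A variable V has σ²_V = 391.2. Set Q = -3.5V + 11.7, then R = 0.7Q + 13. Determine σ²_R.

σ²_Q = (-3.5)²·391.2 = 4792.2.
σ²_R = 0.7²·4792.2 = 2348.178.

σ²_R = 2348.178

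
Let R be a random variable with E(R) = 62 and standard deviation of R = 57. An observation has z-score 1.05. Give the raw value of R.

R = 121.85

R = E(R) + z·standard deviation of R = 62 + 1.05·57 = 121.85.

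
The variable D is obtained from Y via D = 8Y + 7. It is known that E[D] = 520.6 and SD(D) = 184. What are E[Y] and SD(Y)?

E[Y] = 64.2, SD(Y) = 23

From D = 8Y + 7: E[D] = a·E[Y] + b, so E[Y] = (E[D] − b)/a = (520.6 − 7)/8 = 64.2.
SD(D) = |a|·SD(Y), so SD(Y) = 184/|8| = 23.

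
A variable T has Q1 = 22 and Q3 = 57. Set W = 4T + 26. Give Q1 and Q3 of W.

a = 4 > 0: Q1(W) = a·Q1(T)+b = 114, Q3(W) = a·Q3(T)+b = 254.

Q1(W) = 114, Q3(W) = 254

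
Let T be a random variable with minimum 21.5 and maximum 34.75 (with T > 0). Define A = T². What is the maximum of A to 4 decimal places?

max(A) = 1207.5625

T² is increasing on this domain, so max(A) comes from max(T) = 34.75: max(A) = square(34.75) = 1207.5625.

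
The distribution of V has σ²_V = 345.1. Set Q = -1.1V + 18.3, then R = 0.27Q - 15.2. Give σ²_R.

σ²_R = 30.4409259

σ²_Q = (-1.1)²·345.1 = 417.571.
σ²_R = 0.27²·417.571 = 30.4409259.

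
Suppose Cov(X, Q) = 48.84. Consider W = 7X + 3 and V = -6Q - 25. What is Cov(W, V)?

Cov(W, V) = -2051.28

Cov(W, V) = a·c·Cov(X, Q) = 7·(-6)·48.84 = -2051.28. Additive constants drop out.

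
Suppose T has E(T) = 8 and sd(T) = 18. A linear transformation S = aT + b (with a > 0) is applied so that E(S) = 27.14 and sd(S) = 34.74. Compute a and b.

a = 1.93, b = 11.7

sd(S) = a·sd(T) (a > 0), so a = 34.74/18 = 1.93.
E(S) = a·E(T) + b, so b = 27.14 − 1.93·8 = 11.7.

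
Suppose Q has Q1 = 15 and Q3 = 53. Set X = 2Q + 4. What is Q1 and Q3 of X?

Q1(X) = 34, Q3(X) = 110

a = 2 > 0: Q1(X) = a·Q1(Q)+b = 34, Q3(X) = a·Q3(Q)+b = 110.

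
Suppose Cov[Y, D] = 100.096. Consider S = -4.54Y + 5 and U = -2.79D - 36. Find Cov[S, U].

Cov[S, U] = 1267.8759936

Cov[S, U] = a·c·Cov[Y, D] = (-4.54)·(-2.79)·100.096 = 1267.8759936. Additive constants drop out.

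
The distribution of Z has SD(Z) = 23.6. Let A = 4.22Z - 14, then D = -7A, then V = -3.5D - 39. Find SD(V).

SD(V) = 2440.004

SD(A) = |4.22|·23.6 = 99.592.
SD(D) = |-7|·99.592 = 697.144.
SD(V) = |-3.5|·697.144 = 2440.004.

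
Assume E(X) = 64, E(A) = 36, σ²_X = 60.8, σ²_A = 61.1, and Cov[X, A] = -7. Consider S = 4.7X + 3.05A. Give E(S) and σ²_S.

E(S) = 410.6, σ²_S = 1710.76475

E(S) = 4.7·E(X) + 3.05·E(A) = 4.7·64 + 3.05·36 = 410.6.
σ²_S = a²·σ²_X + b²·σ²_A + 2ab·Cov[X, A] with a = 4.7, b = 3.05.
= 4.7²·60.8 + 3.05²·61.1 + 2·4.7·3.05·(-7)
= 1343.072 + 568.38275 + (-200.69) = 1710.76475.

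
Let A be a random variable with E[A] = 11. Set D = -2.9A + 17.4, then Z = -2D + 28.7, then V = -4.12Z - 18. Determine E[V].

E[D] = (-2.9)·11 + 17.4 = -14.5.
E[Z] = (-2)·(-14.5) + 28.7 = 57.7.
E[V] = (-4.12)·57.7 + (-18) = -255.724.

E[V] = -255.724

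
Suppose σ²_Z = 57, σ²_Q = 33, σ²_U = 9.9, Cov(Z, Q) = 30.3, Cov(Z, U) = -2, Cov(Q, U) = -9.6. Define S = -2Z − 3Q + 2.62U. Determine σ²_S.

σ²_S = 1128.42956

σ²_S = a²·σ²_Z + b²·σ²_Q + c²·σ²_U + 2ab·Cov(Z, Q) + 2ac·Cov(Z, U) + 2bc·Cov(Q, U), with a = -2, b = -3, c = 2.62.
= 228 + 297 + 67.95756 + 363.6 + 20.96 + 150.912
= 1128.42956.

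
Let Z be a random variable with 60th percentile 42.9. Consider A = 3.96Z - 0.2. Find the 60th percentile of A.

Since a = 3.96 > 0 the transformation is increasing, so the 60th percentile of A = a·(P_{60} of Z) + b = 3.96·42.9 + (-0.2) = 169.684.

60th percentile of A = 169.684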